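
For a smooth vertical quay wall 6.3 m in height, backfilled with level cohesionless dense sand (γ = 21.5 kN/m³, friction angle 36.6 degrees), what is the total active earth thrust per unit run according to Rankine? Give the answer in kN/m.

108 kN/m

K_a = tan²(45° − φ/2) = 0.2530.
P_a = ½ K_a γ H² = 0.5 × 0.2530 × 21.5 × 6.3² = 107.9 kN/m.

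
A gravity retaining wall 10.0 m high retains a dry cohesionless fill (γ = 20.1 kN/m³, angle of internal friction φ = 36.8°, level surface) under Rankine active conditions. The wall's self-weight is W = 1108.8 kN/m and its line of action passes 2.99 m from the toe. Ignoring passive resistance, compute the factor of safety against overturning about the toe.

K_a = tan²(45° − 36.8°/2) = 0.2508.
P_a = ½K_aγH² = 0.5×0.2508×20.1×10.0² = 252.0 kN/m, acting at H/3 = 3.333 m above the base.
Overturning moment M_o = P_a × H/3 = 252.0 × 3.333 = 840.1.
Resisting moment M_r = W × 2.99 = 1108.8 × 2.99 = 3315.
FS_overturning = M_r/M_o = 3315/840.1 = 3.947.

3.95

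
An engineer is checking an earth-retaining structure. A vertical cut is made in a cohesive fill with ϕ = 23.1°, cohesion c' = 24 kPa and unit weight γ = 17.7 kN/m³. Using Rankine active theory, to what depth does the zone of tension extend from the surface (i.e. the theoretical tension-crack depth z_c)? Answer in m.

K_a = tan²(45° − 23.1°/2) = 0.4364; √K_a = 0.6606.
The active pressure is zero where K_a γ z = 2c√K_a, so z_c = 2c/(γ√K_a) = 2×24/(17.7×0.6606) = 4.105 m.

4.10 m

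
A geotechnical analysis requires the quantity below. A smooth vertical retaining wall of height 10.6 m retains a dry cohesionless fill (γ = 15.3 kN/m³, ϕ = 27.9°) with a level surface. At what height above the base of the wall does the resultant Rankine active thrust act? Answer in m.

3.53 m

K_a = 0.3625.
The pressure distribution is triangular, so the resultant acts at H/3 above the base = 10.6/3 = 3.533 m.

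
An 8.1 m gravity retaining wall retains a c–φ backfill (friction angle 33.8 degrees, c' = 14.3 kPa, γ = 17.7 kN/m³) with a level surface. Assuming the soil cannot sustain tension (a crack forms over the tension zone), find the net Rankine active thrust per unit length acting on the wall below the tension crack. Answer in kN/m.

K_a = 0.2851; √K_a = 0.5340.
Tension-crack depth z_c = 2c/(γ√K_a) = 2×14.3/(17.7×0.5340) = 3.026 m.
σ_a at base = K_a γ H − 2c√K_a = 0.2851×17.7×8.1 − 2×14.3×0.5340 = 25.60 kPa.
P_a = ½ × 25.60 × (H − z_c) = 0.5×25.60×5.074 = 64.96 kN/m.

65.0 kN/m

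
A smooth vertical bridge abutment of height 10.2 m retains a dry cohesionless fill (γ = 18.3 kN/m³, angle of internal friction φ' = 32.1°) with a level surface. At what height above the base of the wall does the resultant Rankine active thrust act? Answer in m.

3.40 m

K_a = 0.3060.
The pressure distribution is triangular, so the resultant acts at H/3 above the base = 10.2/3 = 3.400 m.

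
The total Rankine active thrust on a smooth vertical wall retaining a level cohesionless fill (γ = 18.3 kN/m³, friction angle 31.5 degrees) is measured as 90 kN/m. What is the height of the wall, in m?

5.60 m

K_a = 0.3136. P_a = ½ K_a γ H² ⇒ H = √(2P_a/(K_a γ)).
H = √(2×90/(0.3136×18.3)) = 5.600 m.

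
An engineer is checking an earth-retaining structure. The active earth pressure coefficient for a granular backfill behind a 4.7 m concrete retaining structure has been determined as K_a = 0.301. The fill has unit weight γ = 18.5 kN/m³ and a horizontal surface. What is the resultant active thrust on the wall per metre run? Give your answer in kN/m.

61.5 kN/m

P = ½ K_a γ H² = 0.5 × 0.301 × 18.5 × 4.7² = 61.50 kN/m.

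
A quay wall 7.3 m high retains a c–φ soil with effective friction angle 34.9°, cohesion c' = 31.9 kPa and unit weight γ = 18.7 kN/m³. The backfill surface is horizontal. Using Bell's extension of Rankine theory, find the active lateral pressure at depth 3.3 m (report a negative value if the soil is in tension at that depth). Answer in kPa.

K_a = (1 − sin φ)/(1 + sin φ) = 0.2721.
σ_a = K_a γ z − 2c√K_a = 0.2721×18.7×3.3 − 2×31.9×0.5217 = -16.49 kPa.

-16.5 kPa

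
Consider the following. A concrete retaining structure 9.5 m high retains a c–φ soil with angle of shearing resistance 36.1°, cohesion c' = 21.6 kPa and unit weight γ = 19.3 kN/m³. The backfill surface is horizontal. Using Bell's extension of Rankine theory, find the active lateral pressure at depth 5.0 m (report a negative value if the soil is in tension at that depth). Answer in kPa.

K_a = (1 − sin φ)/(1 + sin φ) = 0.2585.
σ_a = K_a γ z − 2c√K_a = 0.2585×19.3×5.0 − 2×21.6×0.5084 = 2.981 kPa.

2.98 kPa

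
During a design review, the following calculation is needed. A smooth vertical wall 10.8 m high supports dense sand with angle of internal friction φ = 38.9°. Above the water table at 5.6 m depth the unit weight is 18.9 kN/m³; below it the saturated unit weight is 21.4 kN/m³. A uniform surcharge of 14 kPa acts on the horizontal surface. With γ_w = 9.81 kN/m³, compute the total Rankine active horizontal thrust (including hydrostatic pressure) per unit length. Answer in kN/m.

396 kN/m

K_a = tan²(45° − φ/2) = 0.2285.
γ' = 21.4 − 9.81 = 11.59 kN/m³. h₂ = H − d_w = 5.2 m.
σ'_h: at surface K_a·q = 3.199; at WT K_a(q+γd_w) = 27.39; at base K_a(q+γd_w+γ'h₂) = 41.16 kPa.
P₁ = ½(3.199+27.39)×5.6 = 85.64; P₂ = ½(27.39+41.16)×5.2 = 178.2; P_w = ½γ_w h₂² = 132.6.
Total = 85.64+178.2+132.6 = 396.5 kN/m.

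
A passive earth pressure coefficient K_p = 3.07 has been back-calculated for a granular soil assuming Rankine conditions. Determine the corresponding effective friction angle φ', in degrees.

K_p = (1+sin φ)/(1−sin φ) ⇒ sin φ = (K_p − 1)/(K_p + 1) = 0.5086.
φ = arcsin(0.5086) = 30.57°.

30.6°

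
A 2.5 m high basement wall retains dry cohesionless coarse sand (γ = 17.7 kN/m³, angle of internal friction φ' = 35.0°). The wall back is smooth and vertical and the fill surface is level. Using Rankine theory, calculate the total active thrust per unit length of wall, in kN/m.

15.0 kN/m

K_a = tan²(45° − φ/2) = 0.2710.
P_a = ½ K_a γ H² = 0.5 × 0.2710 × 17.7 × 2.5² = 14.99 kN/m.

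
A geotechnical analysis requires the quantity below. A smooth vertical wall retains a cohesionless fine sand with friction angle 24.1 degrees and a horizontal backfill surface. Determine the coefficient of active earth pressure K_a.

K_a = (1 − sin φ)/(1 + sin φ) = (1 − sin 24.1°)/(1 + sin 24.1°) = 0.4201.

0.420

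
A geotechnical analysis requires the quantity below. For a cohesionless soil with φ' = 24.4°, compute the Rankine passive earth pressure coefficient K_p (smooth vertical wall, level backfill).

2.41

K_p = (1 + sin φ)/(1 − sin φ) = tan²(45° + 24.4°/2) = 2.408.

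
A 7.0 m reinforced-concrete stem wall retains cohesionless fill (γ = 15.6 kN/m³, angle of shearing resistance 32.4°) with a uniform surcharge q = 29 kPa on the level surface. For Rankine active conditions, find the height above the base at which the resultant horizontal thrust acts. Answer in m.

2.74 m

K_a = 0.3022.
Triangular part P₁ = ½K_aγH² = 115.5 at H/3 = 2.333 m; rectangular part P₂ = K_a q H = 61.35 at H/2 = 3.500 m.
ȳ = (P₁·2.333 + P₂·3.500)/(P₁+P₂) = 2.738 m.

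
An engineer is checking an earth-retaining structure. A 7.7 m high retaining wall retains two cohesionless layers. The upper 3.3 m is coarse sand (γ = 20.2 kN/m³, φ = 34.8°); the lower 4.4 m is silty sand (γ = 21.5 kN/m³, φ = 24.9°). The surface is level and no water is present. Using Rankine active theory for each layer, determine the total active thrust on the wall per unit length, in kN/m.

234 kN/m

K_a1 = tan²(45°−34.8°/2) = 0.2733; K_a2 = tan²(45°−24.9°/2) = 0.4074.
Layer 1: σ at base = K_a1 γ₁ h₁ = 18.22 kPa; P₁ = ½×18.22×3.3 = 30.06.
Layer 2: σ_v at top = γ₁h₁ = 66.66; σ_h top = K_a2×66.66 = 27.16; σ_h base = K_a2×(66.66+21.5×4.4) = 65.70.
P₂ = ½(27.16+65.70)×4.4 = 204.3. Total P_a = 30.06+204.3 = 234.4 kN/m.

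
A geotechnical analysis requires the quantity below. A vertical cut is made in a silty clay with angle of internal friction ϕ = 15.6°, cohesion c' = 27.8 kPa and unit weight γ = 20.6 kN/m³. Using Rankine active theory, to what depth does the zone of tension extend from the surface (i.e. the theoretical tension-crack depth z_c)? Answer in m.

3.56 m

K_a = tan²(45° − 15.6°/2) = 0.5761; √K_a = 0.7590.
The active pressure is zero where K_a γ z = 2c√K_a, so z_c = 2c/(γ√K_a) = 2×27.8/(20.6×0.7590) = 3.556 m.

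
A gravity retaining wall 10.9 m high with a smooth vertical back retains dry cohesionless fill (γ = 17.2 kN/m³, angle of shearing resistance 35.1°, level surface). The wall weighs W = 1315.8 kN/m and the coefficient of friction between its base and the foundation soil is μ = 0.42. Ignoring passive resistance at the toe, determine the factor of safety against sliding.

2.00

K_a = tan²(45° − 35.1°/2) = 0.2698.
P_a = ½K_aγH² = 0.5×0.2698×17.2×10.9² = 275.7 kN/m, acting at H/3 = 3.633 m above the base.
FS_sliding = μW / P_a = 0.42×1315.8 / 275.7 = 2.004.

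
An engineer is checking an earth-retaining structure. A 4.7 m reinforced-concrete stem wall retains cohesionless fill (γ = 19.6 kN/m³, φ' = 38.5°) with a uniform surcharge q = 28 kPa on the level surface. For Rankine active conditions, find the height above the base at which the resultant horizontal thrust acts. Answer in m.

K_a = 0.2327.
Triangular part P₁ = ½K_aγH² = 50.37 at H/3 = 1.567 m; rectangular part P₂ = K_a q H = 30.62 at H/2 = 2.350 m.
ȳ = (P₁·1.567 + P₂·2.350)/(P₁+P₂) = 1.863 m.

1.86 m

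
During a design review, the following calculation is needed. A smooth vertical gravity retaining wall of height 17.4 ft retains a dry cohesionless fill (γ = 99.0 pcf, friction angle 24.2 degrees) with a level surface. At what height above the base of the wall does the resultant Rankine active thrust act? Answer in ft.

K_a = 0.4185.
The pressure distribution is triangular, so the resultant acts at H/3 above the base = 17.4/3 = 5.800 ft.

5.80 ft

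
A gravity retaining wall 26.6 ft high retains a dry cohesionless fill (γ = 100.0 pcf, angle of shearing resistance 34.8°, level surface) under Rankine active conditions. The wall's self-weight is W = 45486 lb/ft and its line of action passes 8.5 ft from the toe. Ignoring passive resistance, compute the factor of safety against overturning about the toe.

4.51

K_a = tan²(45° − 34.8°/2) = 0.2733.
P_a = ½K_aγH² = 0.5×0.2733×100.0×26.6² = 9669 lb/ft, acting at H/3 = 8.867 ft above the base.
Overturning moment M_o = P_a × H/3 = 9669 × 8.867 = 85730.
Resisting moment M_r = W × 8.5 = 45486 × 8.5 = 386600.
FS_overturning = M_r/M_o = 386600/85730 = 4.510.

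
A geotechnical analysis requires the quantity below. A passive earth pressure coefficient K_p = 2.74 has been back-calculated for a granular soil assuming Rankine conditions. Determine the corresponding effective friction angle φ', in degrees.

27.7°

K_p = (1+sin φ)/(1−sin φ) ⇒ sin φ = (K_p − 1)/(K_p + 1) = 0.4652.
φ = arcsin(0.4652) = 27.73°.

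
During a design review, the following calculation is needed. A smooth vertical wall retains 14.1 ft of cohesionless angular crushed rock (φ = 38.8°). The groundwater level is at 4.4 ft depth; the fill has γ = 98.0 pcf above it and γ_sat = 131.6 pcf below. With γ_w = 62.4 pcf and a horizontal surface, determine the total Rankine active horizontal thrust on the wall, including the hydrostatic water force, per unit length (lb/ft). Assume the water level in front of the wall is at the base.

4860 lb/ft

K_a = tan²(45° − φ/2) = 0.2296.
γ' = 131.6 − 62.4 = 69.20 pcf. Depth below WT = 9.7 ft.
σ'_h at WT = K_a γ d_w = 98.98 psf; at base = 98.98 + K_a γ' × 9.7 = 253.1 psf.
P₁ (0–4.4 ft) = ½×98.98×4.4 = 217.8. P₂ (4.4–14.1 ft) = ½(98.98+253.1)×9.7 = 1707.
P_w = ½ γ_w h₂² = 0.5×62.4×9.7² = 2936. Total = 217.8+1707+2936 = 4861 lb/ft.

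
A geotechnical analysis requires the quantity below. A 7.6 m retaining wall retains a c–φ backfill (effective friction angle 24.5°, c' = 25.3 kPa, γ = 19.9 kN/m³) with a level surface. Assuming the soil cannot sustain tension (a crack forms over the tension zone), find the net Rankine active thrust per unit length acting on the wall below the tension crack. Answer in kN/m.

54.8 kN/m

K_a = 0.4137; √K_a = 0.6432.
Tension-crack depth z_c = 2c/(γ√K_a) = 2×25.3/(19.9×0.6432) = 3.953 m.
σ_a at base = K_a γ H − 2c√K_a = 0.4137×19.9×7.6 − 2×25.3×0.6432 = 30.03 kPa.
P_a = ½ × 30.03 × (H − z_c) = 0.5×30.03×3.647 = 54.75 kN/m.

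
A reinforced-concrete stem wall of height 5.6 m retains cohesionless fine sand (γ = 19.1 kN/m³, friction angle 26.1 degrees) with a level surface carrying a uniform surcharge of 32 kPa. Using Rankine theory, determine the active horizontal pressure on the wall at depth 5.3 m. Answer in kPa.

51.8 kPa

K_a = (1 − sin φ)/(1 + sin φ) = 0.3889.
σ_v = γz + q = 19.1 × 5.3 + 32 = 133.2 kPa.
σ_h = K_a σ_v = 0.3889 × 133.2 = 51.82 kPa.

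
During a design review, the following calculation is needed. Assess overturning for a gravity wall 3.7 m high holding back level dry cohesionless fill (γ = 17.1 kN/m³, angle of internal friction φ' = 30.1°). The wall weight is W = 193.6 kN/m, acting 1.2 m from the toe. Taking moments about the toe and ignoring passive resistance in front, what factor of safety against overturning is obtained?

4.85

K_a = tan²(45° − 30.1°/2) = 0.3320.
P_a = ½K_aγH² = 0.5×0.3320×17.1×3.7² = 38.86 kN/m, acting at H/3 = 1.233 m above the base.
Overturning moment M_o = P_a × H/3 = 38.86 × 1.233 = 47.93.
Resisting moment M_r = W × 1.2 = 193.6 × 1.2 = 232.3.
FS_overturning = M_r/M_o = 232.3/47.93 = 4.847.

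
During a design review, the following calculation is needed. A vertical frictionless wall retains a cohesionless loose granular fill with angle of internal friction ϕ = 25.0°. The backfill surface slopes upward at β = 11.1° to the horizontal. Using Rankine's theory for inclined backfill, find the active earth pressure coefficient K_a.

0.437

K_a = cos β · (cos β − √(cos²β − cos²φ)) / (cos β + √(cos²β − cos²φ)).
cos β = 0.9813, cos φ = 0.9063, √(cos²β − cos²φ) = 0.3762.
K_a = 0.9813 × (0.9813 − 0.3762)/(0.9813 + 0.3762) = 0.4374.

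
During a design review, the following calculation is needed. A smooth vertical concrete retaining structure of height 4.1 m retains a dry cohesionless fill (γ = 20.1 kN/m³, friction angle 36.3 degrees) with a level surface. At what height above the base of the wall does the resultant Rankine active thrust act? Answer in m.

K_a = 0.2563.
The pressure distribution is triangular, so the resultant acts at H/3 above the base = 4.1/3 = 1.367 m.

1.37 m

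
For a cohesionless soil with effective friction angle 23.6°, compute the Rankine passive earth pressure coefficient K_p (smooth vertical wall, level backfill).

K_p = (1 + sin φ)/(1 − sin φ) = tan²(45° + 23.6°/2) = 2.335.

2.34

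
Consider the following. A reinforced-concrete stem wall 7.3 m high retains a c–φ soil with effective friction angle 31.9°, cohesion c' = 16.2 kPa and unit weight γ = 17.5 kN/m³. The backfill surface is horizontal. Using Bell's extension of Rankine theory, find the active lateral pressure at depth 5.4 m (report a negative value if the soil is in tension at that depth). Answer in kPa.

11.2 kPa

K_a = (1 − sin φ)/(1 + sin φ) = 0.3085.
σ_a = K_a γ z − 2c√K_a = 0.3085×17.5×5.4 − 2×16.2×0.5555 = 11.16 kPa.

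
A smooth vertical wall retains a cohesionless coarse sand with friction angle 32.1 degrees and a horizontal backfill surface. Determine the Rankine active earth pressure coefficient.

K_a = tan²(45° − φ/2) = tan²(28.95°) = 0.3060.

0.306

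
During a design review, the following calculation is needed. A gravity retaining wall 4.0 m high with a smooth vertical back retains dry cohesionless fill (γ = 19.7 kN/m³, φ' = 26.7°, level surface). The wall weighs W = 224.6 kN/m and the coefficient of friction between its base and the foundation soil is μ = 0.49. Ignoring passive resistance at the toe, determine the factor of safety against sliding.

1.84

K_a = tan²(45° − 26.7°/2) = 0.3800.
P_a = ½K_aγH² = 0.5×0.3800×19.7×4.0² = 59.88 kN/m, acting at H/3 = 1.333 m above the base.
FS_sliding = μW / P_a = 0.49×224.6 / 59.88 = 1.838.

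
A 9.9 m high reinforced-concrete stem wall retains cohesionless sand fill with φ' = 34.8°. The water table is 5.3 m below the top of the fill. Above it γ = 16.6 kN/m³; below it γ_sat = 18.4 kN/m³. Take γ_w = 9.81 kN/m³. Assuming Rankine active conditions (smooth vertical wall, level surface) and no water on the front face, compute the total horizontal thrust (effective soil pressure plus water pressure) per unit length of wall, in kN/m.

K_a = tan²(45° − φ/2) = 0.2733.
γ' = 18.4 − 9.81 = 8.590 kN/m³. Depth below WT = 4.6 m.
σ'_h at WT = K_a γ d_w = 24.05 kPa; at base = 24.05 + K_a γ' × 4.6 = 34.84 kPa.
P₁ (0–5.3 m) = ½×24.05×5.3 = 63.72. P₂ (5.3–9.9 m) = ½(24.05+34.84)×4.6 = 135.4.
P_w = ½ γ_w h₂² = 0.5×9.81×4.6² = 103.8. Total = 63.72+135.4+103.8 = 303.0 kN/m.

303 kN/m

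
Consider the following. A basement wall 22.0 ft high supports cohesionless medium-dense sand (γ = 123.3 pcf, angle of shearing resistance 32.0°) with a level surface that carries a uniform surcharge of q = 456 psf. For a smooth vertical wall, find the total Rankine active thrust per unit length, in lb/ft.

K_a = tan²(45° − φ/2) = 0.3073.
Soil triangle: ½ K_a γ H² = 0.5×0.3073×123.3×22.0² = 9168 lb/ft.
Surcharge rectangle: K_a q H = 0.3073×456×22.0 = 3082 lb/ft.
Total = 9168 + 3082 = 12250 lb/ft.

12300 lb/ft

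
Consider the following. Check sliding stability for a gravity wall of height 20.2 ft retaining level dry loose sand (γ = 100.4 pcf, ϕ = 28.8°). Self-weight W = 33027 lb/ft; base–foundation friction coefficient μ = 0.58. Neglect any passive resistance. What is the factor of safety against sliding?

K_a = tan²(45° − 28.8°/2) = 0.3498.
P_a = ½K_aγH² = 0.5×0.3498×100.4×20.2² = 7164 lb/ft, acting at H/3 = 6.733 ft above the base.
FS_sliding = μW / P_a = 0.58×33027 / 7164 = 2.674.

2.67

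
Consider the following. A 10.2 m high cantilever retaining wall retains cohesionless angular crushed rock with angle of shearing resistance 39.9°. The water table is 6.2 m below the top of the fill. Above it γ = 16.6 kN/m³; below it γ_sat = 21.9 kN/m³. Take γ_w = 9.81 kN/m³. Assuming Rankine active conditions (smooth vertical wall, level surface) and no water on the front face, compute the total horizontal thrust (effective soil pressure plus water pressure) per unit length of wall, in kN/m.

259 kN/m

K_a = tan²(45° − φ/2) = 0.2184.
γ' = 21.9 − 9.81 = 12.09 kN/m³. Depth below WT = 4.0 m.
σ'_h at WT = K_a γ d_w = 22.48 kPa; at base = 22.48 + K_a γ' × 4.0 = 33.04 kPa.
P₁ (0–6.2 m) = ½×22.48×6.2 = 69.69. P₂ (6.2–10.2 m) = ½(22.48+33.04)×4.0 = 111.1.
P_w = ½ γ_w h₂² = 0.5×9.81×4.0² = 78.48. Total = 69.69+111.1+78.48 = 259.2 kN/m.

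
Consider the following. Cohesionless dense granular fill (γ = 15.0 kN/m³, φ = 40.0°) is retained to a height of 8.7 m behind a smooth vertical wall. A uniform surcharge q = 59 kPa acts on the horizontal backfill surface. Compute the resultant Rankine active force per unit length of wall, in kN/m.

K_a = tan²(45° − φ/2) = 0.2174.
Soil triangle: ½ K_a γ H² = 0.5×0.2174×15.0×8.7² = 123.4 kN/m.
Surcharge rectangle: K_a q H = 0.2174×59×8.7 = 111.6 kN/m.
Total = 123.4 + 111.6 = 235.1 kN/m.

235 kN/m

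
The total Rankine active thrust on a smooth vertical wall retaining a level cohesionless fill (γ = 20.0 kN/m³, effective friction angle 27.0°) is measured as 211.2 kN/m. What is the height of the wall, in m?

K_a = 0.3755. P_a = ½ K_a γ H² ⇒ H = √(2P_a/(K_a γ)).
H = √(2×211.2/(0.3755×20.0)) = 7.499 m.

7.50 m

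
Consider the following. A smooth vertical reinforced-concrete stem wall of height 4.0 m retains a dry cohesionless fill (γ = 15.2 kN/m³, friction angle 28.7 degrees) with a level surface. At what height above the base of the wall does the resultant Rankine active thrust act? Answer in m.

K_a = 0.3511.
The pressure distribution is triangular, so the resultant acts at H/3 above the base = 4.0/3 = 1.333 m.

1.33 m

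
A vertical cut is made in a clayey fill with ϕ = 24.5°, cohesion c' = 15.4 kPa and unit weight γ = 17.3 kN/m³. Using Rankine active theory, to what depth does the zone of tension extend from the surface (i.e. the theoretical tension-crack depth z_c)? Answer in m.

K_a = tan²(45° − 24.5°/2) = 0.4137; √K_a = 0.6432.
The active pressure is zero where K_a γ z = 2c√K_a, so z_c = 2c/(γ√K_a) = 2×15.4/(17.3×0.6432) = 2.768 m.

2.77 m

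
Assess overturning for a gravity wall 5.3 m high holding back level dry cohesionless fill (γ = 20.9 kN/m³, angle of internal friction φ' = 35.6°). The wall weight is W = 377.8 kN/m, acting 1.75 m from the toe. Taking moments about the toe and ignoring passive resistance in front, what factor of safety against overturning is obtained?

4.83

K_a = tan²(45° − 35.6°/2) = 0.2641.
P_a = ½K_aγH² = 0.5×0.2641×20.9×5.3² = 77.53 kN/m, acting at H/3 = 1.767 m above the base.
Overturning moment M_o = P_a × H/3 = 77.53 × 1.767 = 137.0.
Resisting moment M_r = W × 1.75 = 377.8 × 1.75 = 661.1.
FS_overturning = M_r/M_o = 661.1/137.0 = 4.827.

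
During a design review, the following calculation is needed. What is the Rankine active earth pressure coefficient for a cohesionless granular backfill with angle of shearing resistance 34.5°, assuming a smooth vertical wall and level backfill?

K_a = tan²(45° − φ/2) = tan²(27.75°) = 0.2768.

0.277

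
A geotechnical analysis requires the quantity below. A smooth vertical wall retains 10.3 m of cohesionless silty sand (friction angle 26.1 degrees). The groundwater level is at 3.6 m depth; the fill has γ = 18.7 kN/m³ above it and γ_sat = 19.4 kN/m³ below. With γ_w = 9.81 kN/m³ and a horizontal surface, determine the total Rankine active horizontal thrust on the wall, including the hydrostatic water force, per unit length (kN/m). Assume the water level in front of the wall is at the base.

526 kN/m

K_a = tan²(45° − φ/2) = 0.3889.
γ' = 19.4 − 9.81 = 9.590 kN/m³. Depth below WT = 6.7 m.
σ'_h at WT = K_a γ d_w = 26.18 kPa; at base = 26.18 + K_a γ' × 6.7 = 51.17 kPa.
P₁ (0–3.6 m) = ½×26.18×3.6 = 47.13. P₂ (3.6–10.3 m) = ½(26.18+51.17)×6.7 = 259.2.
P_w = ½ γ_w h₂² = 0.5×9.81×6.7² = 220.2. Total = 47.13+259.2+220.2 = 526.5 kN/m.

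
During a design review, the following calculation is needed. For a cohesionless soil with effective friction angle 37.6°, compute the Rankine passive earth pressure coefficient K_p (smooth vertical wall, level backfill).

4.13

K_p = (1 + sin φ)/(1 − sin φ) = tan²(45° + 37.6°/2) = 4.130.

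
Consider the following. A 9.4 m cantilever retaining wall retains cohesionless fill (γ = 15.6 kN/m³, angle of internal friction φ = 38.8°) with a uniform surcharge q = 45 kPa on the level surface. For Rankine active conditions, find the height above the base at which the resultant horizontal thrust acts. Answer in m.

3.73 m

K_a = 0.2296.
Triangular part P₁ = ½K_aγH² = 158.2 at H/3 = 3.133 m; rectangular part P₂ = K_a q H = 97.10 at H/2 = 4.700 m.
ȳ = (P₁·3.133 + P₂·4.700)/(P₁+P₂) = 3.729 m.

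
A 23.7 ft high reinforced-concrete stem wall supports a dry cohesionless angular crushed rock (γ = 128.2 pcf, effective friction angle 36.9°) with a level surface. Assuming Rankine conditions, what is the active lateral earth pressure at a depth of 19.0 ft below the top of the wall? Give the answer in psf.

K_a = (1 − sin φ)/(1 + sin φ) = 0.2497.
σ_h = K_a γ z = 0.2497 × 128.2 × 19.0 = 608.2 psf.

608 psf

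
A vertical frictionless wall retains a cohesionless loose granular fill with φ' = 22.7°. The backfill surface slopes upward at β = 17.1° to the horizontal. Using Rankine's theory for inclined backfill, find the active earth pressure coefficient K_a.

K_a = cos β · (cos β − √(cos²β − cos²φ)) / (cos β + √(cos²β − cos²φ)).
cos β = 0.9558, cos φ = 0.9225, √(cos²β − cos²φ) = 0.2499.
K_a = 0.9558 × (0.9558 − 0.2499)/(0.9558 + 0.2499) = 0.5596.

0.560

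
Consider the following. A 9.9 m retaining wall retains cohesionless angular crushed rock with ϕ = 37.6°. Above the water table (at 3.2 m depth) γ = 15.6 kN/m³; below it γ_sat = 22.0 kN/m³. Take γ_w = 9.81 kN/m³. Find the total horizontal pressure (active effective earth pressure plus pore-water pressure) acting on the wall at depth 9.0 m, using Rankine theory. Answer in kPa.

K_a = (1 − sin φ)/(1 + sin φ) = 0.2421.
γ' = 22.0 − 9.81 = 12.19 kN/m³.
Effective vertical stress at 9.0 m: σ'_v = 15.6×3.2 + 12.19×5.80 = 120.6 kPa.
σ'_h = K_a σ'_v = 0.2421 × 120.6 = 29.21 kPa; u = γ_w × 5.80 = 56.90 kPa.
Total σ_h = 29.21 + 56.90 = 86.10 kPa.

86.1 kPa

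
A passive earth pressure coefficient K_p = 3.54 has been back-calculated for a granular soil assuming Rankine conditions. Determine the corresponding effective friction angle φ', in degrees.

34.0°

K_p = (1+sin φ)/(1−sin φ) ⇒ sin φ = (K_p − 1)/(K_p + 1) = 0.5595.
φ = arcsin(0.5595) = 34.02°.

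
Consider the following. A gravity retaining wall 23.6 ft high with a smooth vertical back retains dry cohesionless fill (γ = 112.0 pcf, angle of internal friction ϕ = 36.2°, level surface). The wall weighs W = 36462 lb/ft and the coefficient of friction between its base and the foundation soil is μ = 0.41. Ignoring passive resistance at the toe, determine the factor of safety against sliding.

1.86

K_a = tan²(45° − 36.2°/2) = 0.2574.
P_a = ½K_aγH² = 0.5×0.2574×112.0×23.6² = 8028 lb/ft, acting at H/3 = 7.867 ft above the base.
FS_sliding = μW / P_a = 0.41×36462 / 8028 = 1.862.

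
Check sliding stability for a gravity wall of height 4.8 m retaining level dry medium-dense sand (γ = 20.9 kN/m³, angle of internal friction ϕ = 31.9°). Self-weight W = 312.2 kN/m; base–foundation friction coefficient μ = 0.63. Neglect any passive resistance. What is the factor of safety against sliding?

K_a = tan²(45° − 31.9°/2) = 0.3085.
P_a = ½K_aγH² = 0.5×0.3085×20.9×4.8² = 74.28 kN/m, acting at H/3 = 1.600 m above the base.
FS_sliding = μW / P_a = 0.63×312.2 / 74.28 = 2.648.

2.65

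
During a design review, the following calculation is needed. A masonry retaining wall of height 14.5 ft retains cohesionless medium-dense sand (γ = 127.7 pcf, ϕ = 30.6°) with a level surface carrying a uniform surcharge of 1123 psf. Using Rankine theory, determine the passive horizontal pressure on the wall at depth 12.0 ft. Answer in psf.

K_p = (1 + sin φ)/(1 − sin φ) = 3.074.
σ_v = γz + q = 127.7 × 12.0 + 1123 = 2655 psf.
σ_h = K_p σ_v = 3.074 × 2655 = 8162 psf.

8160 psf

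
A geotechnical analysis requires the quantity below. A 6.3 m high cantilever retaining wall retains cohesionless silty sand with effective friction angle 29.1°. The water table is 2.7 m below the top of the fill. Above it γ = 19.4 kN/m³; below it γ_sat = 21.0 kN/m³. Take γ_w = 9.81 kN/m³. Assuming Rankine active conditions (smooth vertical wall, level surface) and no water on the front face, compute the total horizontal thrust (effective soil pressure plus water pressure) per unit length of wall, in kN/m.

178 kN/m

K_a = tan²(45° − φ/2) = 0.3456.
γ' = 21.0 − 9.81 = 11.19 kN/m³. Depth below WT = 3.6 m.
σ'_h at WT = K_a γ d_w = 18.10 kPa; at base = 18.10 + K_a γ' × 3.6 = 32.02 kPa.
P₁ (0–2.7 m) = ½×18.10×2.7 = 24.44. P₂ (2.7–6.3 m) = ½(18.10+32.02)×3.6 = 90.23.
P_w = ½ γ_w h₂² = 0.5×9.81×3.6² = 63.57. Total = 24.44+90.23+63.57 = 178.2 kN/m.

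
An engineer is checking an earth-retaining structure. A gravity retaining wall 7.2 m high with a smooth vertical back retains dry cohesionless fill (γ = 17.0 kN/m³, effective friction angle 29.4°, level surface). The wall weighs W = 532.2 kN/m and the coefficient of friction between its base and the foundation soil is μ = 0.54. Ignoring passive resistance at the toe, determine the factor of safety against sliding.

K_a = tan²(45° − 29.4°/2) = 0.3415.
P_a = ½K_aγH² = 0.5×0.3415×17.0×7.2² = 150.5 kN/m, acting at H/3 = 2.400 m above the base.
FS_sliding = μW / P_a = 0.54×532.2 / 150.5 = 1.910.

1.91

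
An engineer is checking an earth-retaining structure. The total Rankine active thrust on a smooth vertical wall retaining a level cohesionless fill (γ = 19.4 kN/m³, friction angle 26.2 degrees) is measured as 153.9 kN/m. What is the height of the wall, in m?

K_a = 0.3874. P_a = ½ K_a γ H² ⇒ H = √(2P_a/(K_a γ)).
H = √(2×153.9/(0.3874×19.4)) = 6.399 m.

6.40 m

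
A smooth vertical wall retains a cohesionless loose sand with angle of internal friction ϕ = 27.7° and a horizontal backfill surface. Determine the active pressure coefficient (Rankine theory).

K_a = (1 − sin φ)/(1 + sin φ) = (1 − sin 27.7°)/(1 + sin 27.7°) = 0.3653.

0.365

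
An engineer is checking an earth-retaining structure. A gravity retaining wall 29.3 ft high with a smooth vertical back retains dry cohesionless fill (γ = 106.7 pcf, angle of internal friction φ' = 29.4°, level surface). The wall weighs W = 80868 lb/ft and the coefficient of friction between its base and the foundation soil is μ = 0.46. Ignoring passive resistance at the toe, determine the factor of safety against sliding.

2.38

K_a = tan²(45° − 29.4°/2) = 0.3415.
P_a = ½K_aγH² = 0.5×0.3415×106.7×29.3² = 15640 lb/ft, acting at H/3 = 9.767 ft above the base.
FS_sliding = μW / P_a = 0.46×80868 / 15640 = 2.379.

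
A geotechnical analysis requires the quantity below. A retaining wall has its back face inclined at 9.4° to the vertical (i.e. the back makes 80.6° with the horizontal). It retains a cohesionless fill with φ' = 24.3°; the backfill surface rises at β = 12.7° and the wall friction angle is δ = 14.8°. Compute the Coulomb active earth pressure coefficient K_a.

K_a = sin²(α+φ) / [sin²α · sin(α−δ) · (1 + √{sin(φ+δ)sin(φ−β) / (sin(α−δ)sin(α+β))})²].
With α = 80.6°, φ = 24.3°, δ = 14.8°, β = 12.7°: K_a = 0.5579.

0.558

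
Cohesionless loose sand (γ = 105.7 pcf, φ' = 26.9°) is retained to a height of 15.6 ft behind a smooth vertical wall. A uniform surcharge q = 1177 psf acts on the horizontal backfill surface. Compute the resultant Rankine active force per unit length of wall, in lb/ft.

11800 lb/ft

K_a = tan²(45° − φ/2) = 0.3770.
Soil triangle: ½ K_a γ H² = 0.5×0.3770×105.7×15.6² = 4849 lb/ft.
Surcharge rectangle: K_a q H = 0.3770×1177×15.6 = 6922 lb/ft.
Total = 4849 + 6922 = 11770 lb/ft.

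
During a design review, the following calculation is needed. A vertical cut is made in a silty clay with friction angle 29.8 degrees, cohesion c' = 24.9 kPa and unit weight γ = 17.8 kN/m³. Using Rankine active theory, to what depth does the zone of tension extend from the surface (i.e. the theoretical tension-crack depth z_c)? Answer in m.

4.83 m

K_a = tan²(45° − 29.8°/2) = 0.3360; √K_a = 0.5797.
The active pressure is zero where K_a γ z = 2c√K_a, so z_c = 2c/(γ√K_a) = 2×24.9/(17.8×0.5797) = 4.826 m.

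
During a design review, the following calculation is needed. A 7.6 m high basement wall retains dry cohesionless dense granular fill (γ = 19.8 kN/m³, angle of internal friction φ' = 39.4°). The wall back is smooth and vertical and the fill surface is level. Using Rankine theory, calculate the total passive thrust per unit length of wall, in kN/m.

K_p = tan²(45° + φ/2) = 4.475.
P_p = ½ K_p γ H² = 0.5 × 4.475 × 19.8 × 7.6² = 2559 kN/m.

2560 kN/m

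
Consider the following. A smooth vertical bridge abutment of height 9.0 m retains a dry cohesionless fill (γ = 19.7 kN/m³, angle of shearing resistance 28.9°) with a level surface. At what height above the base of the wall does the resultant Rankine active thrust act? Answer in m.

K_a = 0.3484.
The pressure distribution is triangular, so the resultant acts at H/3 above the base = 9.0/3 = 3.000 m.

3.00 m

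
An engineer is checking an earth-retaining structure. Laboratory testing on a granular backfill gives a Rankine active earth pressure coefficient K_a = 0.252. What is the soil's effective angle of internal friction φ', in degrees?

K_a = tan²(45° − φ/2) ⇒ 45° − φ/2 = arctan(√0.252) = 26.66°.
φ = 2(45° − 26.66°) = 36.69°.

36.7°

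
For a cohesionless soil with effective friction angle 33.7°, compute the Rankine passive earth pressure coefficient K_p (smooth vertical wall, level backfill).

3.49

K_p = (1 + sin φ)/(1 − sin φ) = tan²(45° + 33.7°/2) = 3.493.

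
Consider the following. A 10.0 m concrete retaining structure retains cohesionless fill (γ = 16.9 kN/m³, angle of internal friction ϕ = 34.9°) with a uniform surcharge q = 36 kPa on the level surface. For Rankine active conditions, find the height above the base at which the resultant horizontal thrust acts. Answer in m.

K_a = 0.2721.
Triangular part P₁ = ½K_aγH² = 230.0 at H/3 = 3.333 m; rectangular part P₂ = K_a q H = 97.97 at H/2 = 5.000 m.
ȳ = (P₁·3.333 + P₂·5.000)/(P₁+P₂) = 3.831 m.

3.83 m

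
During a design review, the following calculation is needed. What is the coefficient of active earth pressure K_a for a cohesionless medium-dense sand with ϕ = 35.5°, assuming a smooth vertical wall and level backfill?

0.265

K_a = (1 − sin φ)/(1 + sin φ) = (1 − sin 35.5°)/(1 + sin 35.5°) = 0.2653.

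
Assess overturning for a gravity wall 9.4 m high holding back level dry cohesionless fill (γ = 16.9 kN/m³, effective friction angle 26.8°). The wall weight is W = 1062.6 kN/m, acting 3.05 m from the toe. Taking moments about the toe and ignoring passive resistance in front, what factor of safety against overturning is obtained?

K_a = tan²(45° − 26.8°/2) = 0.3785.
P_a = ½K_aγH² = 0.5×0.3785×16.9×9.4² = 282.6 kN/m, acting at H/3 = 3.133 m above the base.
Overturning moment M_o = P_a × H/3 = 282.6 × 3.133 = 885.4.
Resisting moment M_r = W × 3.05 = 1062.6 × 3.05 = 3241.
FS_overturning = M_r/M_o = 3241/885.4 = 3.660.

3.66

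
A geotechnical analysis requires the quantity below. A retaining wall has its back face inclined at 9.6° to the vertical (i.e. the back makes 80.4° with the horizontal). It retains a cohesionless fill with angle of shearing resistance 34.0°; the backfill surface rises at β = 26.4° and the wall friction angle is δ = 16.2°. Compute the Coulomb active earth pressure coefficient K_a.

K_a = sin²(α+φ) / [sin²α · sin(α−δ) · (1 + √{sin(φ+δ)sin(φ−β) / (sin(α−δ)sin(α+β))})²].
With α = 80.4°, φ = 34.0°, δ = 16.2°, β = 26.4°: K_a = 0.5251.

0.525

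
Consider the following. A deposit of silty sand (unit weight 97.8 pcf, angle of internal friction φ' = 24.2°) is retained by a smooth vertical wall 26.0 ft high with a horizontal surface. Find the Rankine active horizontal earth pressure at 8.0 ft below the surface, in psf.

K_a = (1 − sin φ)/(1 + sin φ) = 0.4185.
σ_h = K_a γ z = 0.4185 × 97.8 × 8.0 = 327.4 psf.

327 psf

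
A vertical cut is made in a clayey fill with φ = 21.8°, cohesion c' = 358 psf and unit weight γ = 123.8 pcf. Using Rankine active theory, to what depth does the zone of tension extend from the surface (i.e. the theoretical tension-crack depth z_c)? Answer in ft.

K_a = tan²(45° − 21.8°/2) = 0.4584; √K_a = 0.6771.
The active pressure is zero where K_a γ z = 2c√K_a, so z_c = 2c/(γ√K_a) = 2×358/(123.8×0.6771) = 8.542 ft.

8.54 ft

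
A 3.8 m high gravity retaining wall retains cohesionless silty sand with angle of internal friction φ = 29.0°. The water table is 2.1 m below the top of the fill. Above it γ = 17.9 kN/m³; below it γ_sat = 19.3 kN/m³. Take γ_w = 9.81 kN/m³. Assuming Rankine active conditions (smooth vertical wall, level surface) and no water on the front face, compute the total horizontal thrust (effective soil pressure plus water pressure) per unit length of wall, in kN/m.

54.8 kN/m

K_a = tan²(45° − φ/2) = 0.3470.
γ' = 19.3 − 9.81 = 9.490 kN/m³. Depth below WT = 1.7 m.
σ'_h at WT = K_a γ d_w = 13.04 kPa; at base = 13.04 + K_a γ' × 1.7 = 18.64 kPa.
P₁ (0–2.1 m) = ½×13.04×2.1 = 13.69. P₂ (2.1–3.8 m) = ½(13.04+18.64)×1.7 = 26.93.
P_w = ½ γ_w h₂² = 0.5×9.81×1.7² = 14.18. Total = 13.69+26.93+14.18 = 54.80 kN/m.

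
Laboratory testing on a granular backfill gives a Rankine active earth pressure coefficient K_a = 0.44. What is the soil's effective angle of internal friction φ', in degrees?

22.9°

K_a = tan²(45° − φ/2) ⇒ 45° − φ/2 = arctan(√0.44) = 33.56°.
φ = 2(45° − 33.56°) = 22.89°.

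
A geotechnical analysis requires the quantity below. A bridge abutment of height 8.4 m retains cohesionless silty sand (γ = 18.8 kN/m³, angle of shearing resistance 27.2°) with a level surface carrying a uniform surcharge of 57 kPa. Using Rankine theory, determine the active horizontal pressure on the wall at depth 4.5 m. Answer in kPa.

K_a = (1 − sin φ)/(1 + sin φ) = 0.3726.
σ_v = γz + q = 18.8 × 4.5 + 57 = 141.6 kPa.
σ_h = K_a σ_v = 0.3726 × 141.6 = 52.76 kPa.

52.8 kPa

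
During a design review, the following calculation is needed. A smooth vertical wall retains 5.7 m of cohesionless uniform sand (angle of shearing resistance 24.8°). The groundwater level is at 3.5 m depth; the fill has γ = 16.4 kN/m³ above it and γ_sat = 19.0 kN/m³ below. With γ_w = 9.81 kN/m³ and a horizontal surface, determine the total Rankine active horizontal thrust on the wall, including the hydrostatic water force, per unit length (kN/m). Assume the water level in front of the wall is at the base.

126 kN/m

K_a = tan²(45° − φ/2) = 0.4090.
γ' = 19.0 − 9.81 = 9.190 kN/m³. Depth below WT = 2.2 m.
σ'_h at WT = K_a γ d_w = 23.48 kPa; at base = 23.48 + K_a γ' × 2.2 = 31.75 kPa.
P₁ (0–3.5 m) = ½×23.48×3.5 = 41.08. P₂ (3.5–5.7 m) = ½(23.48+31.75)×2.2 = 60.74.
P_w = ½ γ_w h₂² = 0.5×9.81×2.2² = 23.74. Total = 41.08+60.74+23.74 = 125.6 kN/m.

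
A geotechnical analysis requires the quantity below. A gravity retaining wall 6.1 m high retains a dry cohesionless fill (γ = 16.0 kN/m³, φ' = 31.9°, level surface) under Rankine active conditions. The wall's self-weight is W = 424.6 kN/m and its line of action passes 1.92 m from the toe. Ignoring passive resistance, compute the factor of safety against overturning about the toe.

K_a = tan²(45° − 31.9°/2) = 0.3085.
P_a = ½K_aγH² = 0.5×0.3085×16.0×6.1² = 91.84 kN/m, acting at H/3 = 2.033 m above the base.
Overturning moment M_o = P_a × H/3 = 91.84 × 2.033 = 186.7.
Resisting moment M_r = W × 1.92 = 424.6 × 1.92 = 815.2.
FS_overturning = M_r/M_o = 815.2/186.7 = 4.365.

4.37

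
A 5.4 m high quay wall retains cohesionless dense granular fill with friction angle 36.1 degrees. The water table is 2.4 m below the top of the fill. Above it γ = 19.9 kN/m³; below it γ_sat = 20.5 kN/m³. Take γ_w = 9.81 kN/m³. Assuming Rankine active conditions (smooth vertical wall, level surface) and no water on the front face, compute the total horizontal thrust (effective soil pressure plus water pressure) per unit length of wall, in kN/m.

K_a = tan²(45° − φ/2) = 0.2585.
γ' = 20.5 − 9.81 = 10.69 kN/m³. Depth below WT = 3.0 m.
σ'_h at WT = K_a γ d_w = 12.35 kPa; at base = 12.35 + K_a γ' × 3.0 = 20.64 kPa.
P₁ (0–2.4 m) = ½×12.35×2.4 = 14.82. P₂ (2.4–5.4 m) = ½(12.35+20.64)×3.0 = 49.47.
P_w = ½ γ_w h₂² = 0.5×9.81×3.0² = 44.14. Total = 14.82+49.47+44.14 = 108.4 kN/m.

108 kN/m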